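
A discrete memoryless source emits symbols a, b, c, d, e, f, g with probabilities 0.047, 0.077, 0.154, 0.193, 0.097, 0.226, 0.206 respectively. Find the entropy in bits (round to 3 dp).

H = −Σ pᵢ log₂ pᵢ.
−0.047·log₂(0.047) = 0.2073
−0.077·log₂(0.077) = 0.2848
−0.154·log₂(0.154) = 0.4156
−0.193·log₂(0.193) = 0.4581
−0.097·log₂(0.097) = 0.3265
−0.226·log₂(0.226) = 0.4849
−0.206·log₂(0.206) = 0.4695
Sum ≈ 2.6468 → 2.647 bits.

2.647 bits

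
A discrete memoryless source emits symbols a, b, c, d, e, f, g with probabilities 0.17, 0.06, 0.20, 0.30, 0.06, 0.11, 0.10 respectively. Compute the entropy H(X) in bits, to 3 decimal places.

2.590 bits

H = −Σ pᵢ log₂ pᵢ.
−0.17·log₂(0.17) = 0.4346
−0.06·log₂(0.06) = 0.2435
−0.20·log₂(0.20) = 0.4644
−0.30·log₂(0.30) = 0.5211
−0.06·log₂(0.06) = 0.2435
−0.11·log₂(0.11) = 0.3503
−0.10·log₂(0.10) = 0.3322
Sum ≈ 2.5896 → 2.590 bits.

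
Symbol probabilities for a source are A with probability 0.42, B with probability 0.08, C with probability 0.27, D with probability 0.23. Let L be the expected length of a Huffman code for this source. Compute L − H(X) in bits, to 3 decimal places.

Entropy H = −Σ p log₂ p ≈ 1.8148 bits.
Huffman merges: 2/25+23/100→31/100; 27/100+31/100→29/50; 21/50+29/50→1. L = 189/100 ≈ 1.8900.
L − H = 1.8900 − 1.8148 = 0.075 bits.

0.075 bits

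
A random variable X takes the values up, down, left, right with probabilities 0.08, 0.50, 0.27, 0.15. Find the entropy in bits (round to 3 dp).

H = −Σ pᵢ log₂ pᵢ.
−0.08·log₂(0.08) = 0.2915
−0.50·log₂(0.50) = 0.5000
−0.27·log₂(0.27) = 0.5100
−0.15·log₂(0.15) = 0.4105
Sum ≈ 1.7121 → 1.712 bits.

1.712 bits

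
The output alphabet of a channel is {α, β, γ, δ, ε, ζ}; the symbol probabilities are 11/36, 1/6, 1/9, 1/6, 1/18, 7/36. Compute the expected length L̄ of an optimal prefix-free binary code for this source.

Repeatedly combine the two least-probable nodes; the expected code length is the sum of the merged weights.
merge 1/18 + 1/9 → 1/6
merge 1/6 + 1/6 → 1/3
merge 1/6 + 7/36 → 13/36
merge 11/36 + 1/3 → 23/36
merge 13/36 + 23/36 → 1
L = 1/6 + 1/3 + 13/36 + 23/36 + 1 = 5/2 = 2.5 bits/symbol.

2.5 bits/symbol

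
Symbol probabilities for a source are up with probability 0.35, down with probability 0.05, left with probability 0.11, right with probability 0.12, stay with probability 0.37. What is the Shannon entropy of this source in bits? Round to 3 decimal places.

1.994 bits

H = −Σ pᵢ log₂ pᵢ.
−0.35·log₂(0.35) = 0.5301
−0.05·log₂(0.05) = 0.2161
−0.11·log₂(0.11) = 0.3503
−0.12·log₂(0.12) = 0.3671
−0.37·log₂(0.37) = 0.5307
Sum ≈ 1.9943 → 1.994 bits.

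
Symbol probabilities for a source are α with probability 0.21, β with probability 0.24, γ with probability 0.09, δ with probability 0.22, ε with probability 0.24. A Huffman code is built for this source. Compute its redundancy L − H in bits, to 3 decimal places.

0.046 bits

Entropy H = −Σ p log₂ p ≈ 2.2543 bits.
Huffman merges: 9/100+21/100→3/10; 11/50+6/25→23/50; 6/25+3/10→27/50; 23/50+27/50→1. L = 23/10 ≈ 2.3000.
L − H = 2.3000 − 2.2543 = 0.046 bits.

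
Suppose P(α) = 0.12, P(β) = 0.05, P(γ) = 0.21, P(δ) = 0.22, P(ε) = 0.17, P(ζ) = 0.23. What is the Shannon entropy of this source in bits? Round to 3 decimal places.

H = −Σ pᵢ log₂ pᵢ.
−0.12·log₂(0.12) = 0.3671
−0.05·log₂(0.05) = 0.2161
−0.21·log₂(0.21) = 0.4728
−0.22·log₂(0.22) = 0.4806
−0.17·log₂(0.17) = 0.4346
−0.23·log₂(0.23) = 0.4877
Sum ≈ 2.4588 → 2.459 bits.

2.459 bits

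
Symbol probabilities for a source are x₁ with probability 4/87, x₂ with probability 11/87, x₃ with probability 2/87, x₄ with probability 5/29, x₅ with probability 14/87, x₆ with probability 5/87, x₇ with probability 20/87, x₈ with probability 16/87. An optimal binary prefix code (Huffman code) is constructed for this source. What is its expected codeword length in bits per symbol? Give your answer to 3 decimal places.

Repeatedly combine the two least-probable nodes; the expected code length is the sum of the merged weights.
merge 2/87 + 4/87 → 2/29
merge 5/87 + 2/29 → 11/87
merge 11/87 + 11/87 → 22/87
merge 14/87 + 5/29 → 1/3
merge 16/87 + 20/87 → 12/29
merge 22/87 + 1/3 → 17/29
merge 12/29 + 17/29 → 1
L = 2/29 + 11/87 + 22/87 + 1/3 + 12/29 + 17/29 + 1 = 242/87 ≈ 2.782 bits/symbol.

2.782 bits/symbol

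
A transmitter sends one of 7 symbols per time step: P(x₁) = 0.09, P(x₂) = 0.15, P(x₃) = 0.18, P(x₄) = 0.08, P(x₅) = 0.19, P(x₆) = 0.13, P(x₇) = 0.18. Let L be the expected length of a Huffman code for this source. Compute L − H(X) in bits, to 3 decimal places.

Entropy H = −Σ p log₂ p ≈ 2.7432 bits.
Huffman merges: 2/25+9/100→17/100; 13/100+3/20→7/25; 17/100+9/50→7/20; 9/50+19/100→37/100; 7/25+7/20→63/100; 37/100+63/100→1. L = 14/5 ≈ 2.8000.
L − H = 2.8000 − 2.7432 = 0.057 bits.

0.057 bits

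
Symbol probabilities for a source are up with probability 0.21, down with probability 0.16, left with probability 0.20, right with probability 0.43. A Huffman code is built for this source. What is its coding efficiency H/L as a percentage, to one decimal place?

97.6%

Entropy H = −Σ p log₂ p ≈ 1.8838 bits.
Huffman merges: 4/25+1/5→9/25; 21/100+9/25→57/100; 43/100+57/100→1. L = 193/100 ≈ 1.9300.
Efficiency = H/L = 1.8838/1.9300 = 97.6%.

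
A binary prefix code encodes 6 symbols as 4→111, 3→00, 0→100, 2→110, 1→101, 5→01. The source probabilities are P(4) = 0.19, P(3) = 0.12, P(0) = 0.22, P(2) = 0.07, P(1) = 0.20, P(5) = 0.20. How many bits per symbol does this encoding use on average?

L̄ = Σ pᵢ·ℓᵢ = 0.19·3 + 0.12·2 + 0.22·3 + 0.07·3 + 0.20·3 + 0.20·2 = 2.68 bits/symbol.

2.68 bits/symbol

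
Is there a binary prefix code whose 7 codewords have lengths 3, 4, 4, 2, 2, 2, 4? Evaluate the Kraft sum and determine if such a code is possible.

1.0625; no

With common denominator 2^4 = 16: Σ 2^(−ℓᵢ) = 2/16 + 1/16 + 1/16 + 4/16 + 4/16 + 4/16 + 1/16 = 17/16 = 1.0625.
Kraft's inequality requires Σ ≤ 1; here Σ = 1.0625 > 1, so no such prefix code exists.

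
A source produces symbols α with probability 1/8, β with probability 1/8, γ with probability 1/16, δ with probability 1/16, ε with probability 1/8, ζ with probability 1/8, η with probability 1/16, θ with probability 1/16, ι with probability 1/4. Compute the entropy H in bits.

3 bits

Each probability is a power of 1/2, so log₂(1/p) is an integer.
H = Σ p·log₂(1/p) = 1/8·3 + 1/8·3 + 1/16·4 + 1/16·4 + 1/8·3 + 1/8·3 + 1/16·4 + 1/16·4 + 1/4·2 = 3 bits.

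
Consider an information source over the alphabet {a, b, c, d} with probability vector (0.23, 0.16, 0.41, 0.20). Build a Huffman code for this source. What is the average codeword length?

Repeatedly combine the two least-probable nodes; the expected code length is the sum of the merged weights.
merge 4/25 + 1/5 → 9/25
merge 23/100 + 9/25 → 59/100
merge 41/100 + 59/100 → 1
L = 9/25 + 59/100 + 1 = 39/20 = 1.95 bits/symbol.

1.95 bits/symbol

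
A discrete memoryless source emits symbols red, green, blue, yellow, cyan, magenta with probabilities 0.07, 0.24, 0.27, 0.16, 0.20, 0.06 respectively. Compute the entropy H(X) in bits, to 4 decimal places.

H = −Σ pᵢ log₂ pᵢ.
−0.07·log₂(0.07) = 0.2686
−0.24·log₂(0.24) = 0.4941
−0.27·log₂(0.27) = 0.5100
−0.16·log₂(0.16) = 0.4230
−0.20·log₂(0.20) = 0.4644
−0.06·log₂(0.06) = 0.2435
Sum ≈ 2.4036 → 2.4036 bits.

2.4036 bits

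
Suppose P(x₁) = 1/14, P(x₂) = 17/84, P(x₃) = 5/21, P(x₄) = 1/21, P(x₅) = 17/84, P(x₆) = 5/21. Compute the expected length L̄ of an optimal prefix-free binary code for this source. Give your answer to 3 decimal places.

2.440 bits/symbol

Repeatedly combine the two least-probable nodes; the expected code length is the sum of the merged weights.
merge 1/21 + 1/14 → 5/42
merge 5/42 + 17/84 → 9/28
merge 17/84 + 5/21 → 37/84
merge 5/21 + 9/28 → 47/84
merge 37/84 + 47/84 → 1
L = 5/42 + 9/28 + 37/84 + 47/84 + 1 = 205/84 ≈ 2.440 bits/symbol.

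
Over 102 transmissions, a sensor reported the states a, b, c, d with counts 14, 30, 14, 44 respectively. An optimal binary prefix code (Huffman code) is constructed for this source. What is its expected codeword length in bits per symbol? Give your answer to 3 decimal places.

Probabilities are the counts divided by 102.
Repeatedly combine the two least-probable nodes; the expected code length is the sum of the merged weights.
merge 7/51 + 7/51 → 14/51
merge 14/51 + 5/17 → 29/51
merge 22/51 + 29/51 → 1
L = 14/51 + 29/51 + 1 = 94/51 ≈ 1.843 bits/symbol.

1.843 bits/symbol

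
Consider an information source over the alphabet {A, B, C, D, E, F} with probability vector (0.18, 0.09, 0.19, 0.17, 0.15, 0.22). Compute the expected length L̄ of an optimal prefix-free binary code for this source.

Repeatedly combine the two least-probable nodes; the expected code length is the sum of the merged weights.
merge 9/100 + 3/20 → 6/25
merge 17/100 + 9/50 → 7/20
merge 19/100 + 11/50 → 41/100
merge 6/25 + 7/20 → 59/100
merge 41/100 + 59/100 → 1
L = 6/25 + 7/20 + 41/100 + 59/100 + 1 = 259/100 = 2.59 bits/symbol.

2.59 bits/symbol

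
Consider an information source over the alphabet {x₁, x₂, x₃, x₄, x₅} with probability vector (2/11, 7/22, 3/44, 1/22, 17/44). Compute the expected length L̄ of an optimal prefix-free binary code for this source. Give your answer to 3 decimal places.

2.023 bits/symbol

Repeatedly combine the two least-probable nodes; the expected code length is the sum of the merged weights.
merge 1/22 + 3/44 → 5/44
merge 5/44 + 2/11 → 13/44
merge 13/44 + 7/22 → 27/44
merge 17/44 + 27/44 → 1
L = 5/44 + 13/44 + 27/44 + 1 = 89/44 ≈ 2.023 bits/symbol.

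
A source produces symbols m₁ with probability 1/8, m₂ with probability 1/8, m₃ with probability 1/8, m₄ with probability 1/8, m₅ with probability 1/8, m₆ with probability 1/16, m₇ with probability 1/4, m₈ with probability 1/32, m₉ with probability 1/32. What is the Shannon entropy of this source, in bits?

2.9375 bits

Each probability is a power of 1/2, so log₂(1/p) is an integer.
H = Σ p·log₂(1/p) = 1/8·3 + 1/8·3 + 1/8·3 + 1/8·3 + 1/8·3 + 1/16·4 + 1/4·2 + 1/32·5 + 1/32·5 = 2.9375 bits.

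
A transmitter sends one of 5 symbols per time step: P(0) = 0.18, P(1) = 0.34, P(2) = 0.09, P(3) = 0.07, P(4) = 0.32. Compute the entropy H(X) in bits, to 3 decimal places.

H = −Σ pᵢ log₂ pᵢ.
−0.18·log₂(0.18) = 0.4453
−0.34·log₂(0.34) = 0.5292
−0.09·log₂(0.09) = 0.3127
−0.07·log₂(0.07) = 0.2686
−0.32·log₂(0.32) = 0.5260
Sum ≈ 2.0817 → 2.082 bits.

2.082 bits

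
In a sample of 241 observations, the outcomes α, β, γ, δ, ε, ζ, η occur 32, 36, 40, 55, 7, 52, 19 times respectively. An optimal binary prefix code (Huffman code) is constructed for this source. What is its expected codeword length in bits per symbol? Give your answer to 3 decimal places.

2.664 bits/symbol

Probabilities are the counts divided by 241.
Repeatedly combine the two least-probable nodes; the expected code length is the sum of the merged weights.
merge 7/241 + 19/241 → 26/241
merge 26/241 + 32/241 → 58/241
merge 36/241 + 40/241 → 76/241
merge 52/241 + 55/241 → 107/241
merge 58/241 + 76/241 → 134/241
merge 107/241 + 134/241 → 1
L = 26/241 + 58/241 + 76/241 + 107/241 + 134/241 + 1 = 642/241 ≈ 2.664 bits/symbol.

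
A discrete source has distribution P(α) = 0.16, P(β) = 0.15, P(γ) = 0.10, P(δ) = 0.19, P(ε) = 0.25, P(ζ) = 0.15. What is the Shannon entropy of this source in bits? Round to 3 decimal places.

2.532 bits

H = −Σ pᵢ log₂ pᵢ.
−0.16·log₂(0.16) = 0.4230
−0.15·log₂(0.15) = 0.4105
−0.10·log₂(0.10) = 0.3322
−0.19·log₂(0.19) = 0.4552
−0.25·log₂(0.25) = 0.5000
−0.15·log₂(0.15) = 0.4105
Sum ≈ 2.5315 → 2.532 bits.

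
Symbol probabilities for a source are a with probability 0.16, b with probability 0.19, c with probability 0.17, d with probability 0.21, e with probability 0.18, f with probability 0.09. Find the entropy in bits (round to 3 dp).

2.544 bits

H = −Σ pᵢ log₂ pᵢ.
−0.16·log₂(0.16) = 0.4230
−0.19·log₂(0.19) = 0.4552
−0.17·log₂(0.17) = 0.4346
−0.21·log₂(0.21) = 0.4728
−0.18·log₂(0.18) = 0.4453
−0.09·log₂(0.09) = 0.3127
Sum ≈ 2.5436 → 2.544 bits.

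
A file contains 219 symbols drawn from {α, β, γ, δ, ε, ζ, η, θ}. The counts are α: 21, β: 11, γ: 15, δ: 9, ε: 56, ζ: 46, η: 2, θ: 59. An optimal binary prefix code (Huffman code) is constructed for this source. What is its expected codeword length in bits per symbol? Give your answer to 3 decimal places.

Probabilities are the counts divided by 219.
Repeatedly combine the two least-probable nodes; the expected code length is the sum of the merged weights.
merge 2/219 + 3/73 → 11/219
merge 11/219 + 11/219 → 22/219
merge 5/73 + 7/73 → 12/73
merge 22/219 + 12/73 → 58/219
merge 46/219 + 56/219 → 34/73
merge 58/219 + 59/219 → 39/73
merge 34/73 + 39/73 → 1
L = 11/219 + 22/219 + 12/73 + 58/219 + 34/73 + 39/73 + 1 = 565/219 ≈ 2.580 bits/symbol.

2.580 bits/symbol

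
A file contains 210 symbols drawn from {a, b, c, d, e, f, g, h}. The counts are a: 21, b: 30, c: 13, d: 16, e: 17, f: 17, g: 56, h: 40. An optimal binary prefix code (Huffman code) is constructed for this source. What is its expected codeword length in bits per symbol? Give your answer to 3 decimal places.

2.843 bits/symbol

Probabilities are the counts divided by 210.
Repeatedly combine the two least-probable nodes; the expected code length is the sum of the merged weights.
merge 13/210 + 8/105 → 29/210
merge 17/210 + 17/210 → 17/105
merge 1/10 + 29/210 → 5/21
merge 1/7 + 17/105 → 32/105
merge 4/21 + 5/21 → 3/7
merge 4/15 + 32/105 → 4/7
merge 3/7 + 4/7 → 1
L = 29/210 + 17/105 + 5/21 + 32/105 + 3/7 + 4/7 + 1 = 199/70 ≈ 2.843 bits/symbol.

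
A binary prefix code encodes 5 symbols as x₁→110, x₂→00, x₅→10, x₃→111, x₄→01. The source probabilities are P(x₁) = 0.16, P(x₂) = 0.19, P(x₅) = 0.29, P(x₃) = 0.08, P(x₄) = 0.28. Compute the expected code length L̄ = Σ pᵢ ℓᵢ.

L̄ = Σ pᵢ·ℓᵢ = 0.16·3 + 0.19·2 + 0.29·2 + 0.08·3 + 0.28·2 = 2.24 bits/symbol.

2.24 bits/symbol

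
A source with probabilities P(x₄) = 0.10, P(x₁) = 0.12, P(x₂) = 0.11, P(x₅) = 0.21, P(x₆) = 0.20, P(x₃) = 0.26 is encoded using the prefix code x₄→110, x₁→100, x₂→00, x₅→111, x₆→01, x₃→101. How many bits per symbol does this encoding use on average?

2.69 bits/symbol

L̄ = Σ pᵢ·ℓᵢ = 0.10·3 + 0.12·3 + 0.11·2 + 0.21·3 + 0.20·2 + 0.26·3 = 2.69 bits/symbol.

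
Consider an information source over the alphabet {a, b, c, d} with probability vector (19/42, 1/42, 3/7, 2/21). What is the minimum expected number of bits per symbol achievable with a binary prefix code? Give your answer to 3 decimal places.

Repeatedly combine the two least-probable nodes; the expected code length is the sum of the merged weights.
merge 1/42 + 2/21 → 5/42
merge 5/42 + 3/7 → 23/42
merge 19/42 + 23/42 → 1
L = 5/42 + 23/42 + 1 = 5/3 ≈ 1.667 bits/symbol.

1.667 bits/symbol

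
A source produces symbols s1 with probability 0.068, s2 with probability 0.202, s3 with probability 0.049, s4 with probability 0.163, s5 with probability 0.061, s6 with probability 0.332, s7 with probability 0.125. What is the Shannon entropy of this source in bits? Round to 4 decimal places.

H = −Σ pᵢ log₂ pᵢ.
−0.068·log₂(0.068) = 0.2637
−0.202·log₂(0.202) = 0.4661
−0.049·log₂(0.049) = 0.2132
−0.163·log₂(0.163) = 0.4266
−0.061·log₂(0.061) = 0.2461
−0.332·log₂(0.332) = 0.5281
−0.125·log₂(0.125) = 0.3750
Sum ≈ 2.5189 → 2.5189 bits.

2.5189 bits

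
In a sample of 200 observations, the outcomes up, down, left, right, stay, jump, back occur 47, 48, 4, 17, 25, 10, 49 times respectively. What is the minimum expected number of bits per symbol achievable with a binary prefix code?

2.505 bits/symbol

Probabilities are the counts divided by 200.
Repeatedly combine the two least-probable nodes; the expected code length is the sum of the merged weights.
merge 1/50 + 1/20 → 7/100
merge 7/100 + 17/200 → 31/200
merge 1/8 + 31/200 → 7/25
merge 47/200 + 6/25 → 19/40
merge 49/200 + 7/25 → 21/40
merge 19/40 + 21/40 → 1
L = 7/100 + 31/200 + 7/25 + 19/40 + 21/40 + 1 = 501/200 = 2.505 bits/symbol.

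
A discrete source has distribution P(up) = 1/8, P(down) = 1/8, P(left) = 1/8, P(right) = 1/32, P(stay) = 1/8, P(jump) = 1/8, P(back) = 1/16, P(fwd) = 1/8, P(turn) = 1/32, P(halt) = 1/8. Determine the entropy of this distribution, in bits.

3.1875 bits

Each probability is a power of 1/2, so log₂(1/p) is an integer.
H = Σ p·log₂(1/p) = 1/8·3 + 1/8·3 + 1/8·3 + 1/32·5 + 1/8·3 + 1/8·3 + 1/16·4 + 1/8·3 + 1/32·5 + 1/8·3 = 3.1875 bits.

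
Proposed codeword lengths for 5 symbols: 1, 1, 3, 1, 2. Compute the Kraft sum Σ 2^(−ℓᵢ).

With common denominator 2^3 = 8: Σ 2^(−ℓᵢ) = 4/8 + 4/8 + 1/8 + 4/8 + 2/8 = 15/8 = 1.875.

1.875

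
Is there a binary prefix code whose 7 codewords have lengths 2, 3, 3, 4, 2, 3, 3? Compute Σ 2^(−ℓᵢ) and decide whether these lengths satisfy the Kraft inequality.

1.0625; no

With common denominator 2^4 = 16: Σ 2^(−ℓᵢ) = 4/16 + 2/16 + 2/16 + 1/16 + 4/16 + 2/16 + 2/16 = 17/16 = 1.0625.
Kraft's inequality requires Σ ≤ 1; here Σ = 1.0625 > 1, so no such prefix code exists.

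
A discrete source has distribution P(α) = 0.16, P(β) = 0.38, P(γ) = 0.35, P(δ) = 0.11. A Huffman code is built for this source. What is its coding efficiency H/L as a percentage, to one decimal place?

Entropy H = −Σ p log₂ p ≈ 1.8339 bits.
Huffman merges: 11/100+4/25→27/100; 27/100+7/20→31/50; 19/50+31/50→1. L = 189/100 ≈ 1.8900.
Efficiency = H/L = 1.8339/1.8900 = 97.0%.

97.0%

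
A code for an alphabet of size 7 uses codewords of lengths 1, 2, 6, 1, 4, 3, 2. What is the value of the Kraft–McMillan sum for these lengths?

1.703125

With common denominator 2^6 = 64: Σ 2^(−ℓᵢ) = 32/64 + 16/64 + 1/64 + 32/64 + 4/64 + 8/64 + 16/64 = 109/64 = 1.703125.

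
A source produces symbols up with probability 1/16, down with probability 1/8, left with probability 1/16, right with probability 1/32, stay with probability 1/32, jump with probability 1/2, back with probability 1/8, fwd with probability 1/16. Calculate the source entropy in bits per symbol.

2.3125 bits

Each probability is a power of 1/2, so log₂(1/p) is an integer.
H = Σ p·log₂(1/p) = 1/16·4 + 1/8·3 + 1/16·4 + 1/32·5 + 1/32·5 + 1/2·1 + 1/8·3 + 1/16·4 = 2.3125 bits.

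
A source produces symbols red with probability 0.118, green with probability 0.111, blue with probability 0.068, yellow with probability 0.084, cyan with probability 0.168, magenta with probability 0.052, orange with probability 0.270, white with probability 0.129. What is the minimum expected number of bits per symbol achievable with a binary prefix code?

2.85 bits/symbol

Repeatedly combine the two least-probable nodes; the expected code length is the sum of the merged weights.
merge 13/250 + 17/250 → 3/25
merge 21/250 + 111/1000 → 39/200
merge 59/500 + 3/25 → 119/500
merge 129/1000 + 21/125 → 297/1000
merge 39/200 + 119/500 → 433/1000
merge 27/100 + 297/1000 → 567/1000
merge 433/1000 + 567/1000 → 1
L = 3/25 + 39/200 + 119/500 + 297/1000 + 433/1000 + 567/1000 + 1 = 57/20 = 2.85 bits/symbol.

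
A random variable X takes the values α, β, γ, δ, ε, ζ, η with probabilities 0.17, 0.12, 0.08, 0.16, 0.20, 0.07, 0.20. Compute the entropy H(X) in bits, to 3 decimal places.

H = −Σ pᵢ log₂ pᵢ.
−0.17·log₂(0.17) = 0.4346
−0.12·log₂(0.12) = 0.3671
−0.08·log₂(0.08) = 0.2915
−0.16·log₂(0.16) = 0.4230
−0.20·log₂(0.20) = 0.4644
−0.07·log₂(0.07) = 0.2686
−0.20·log₂(0.20) = 0.4644
Sum ≈ 2.7135 → 2.714 bits.

2.714 bits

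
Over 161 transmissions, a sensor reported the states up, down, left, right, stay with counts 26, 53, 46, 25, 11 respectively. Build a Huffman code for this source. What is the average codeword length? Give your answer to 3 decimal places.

Probabilities are the counts divided by 161.
Repeatedly combine the two least-probable nodes; the expected code length is the sum of the merged weights.
merge 11/161 + 25/161 → 36/161
merge 26/161 + 36/161 → 62/161
merge 2/7 + 53/161 → 99/161
merge 62/161 + 99/161 → 1
L = 36/161 + 62/161 + 99/161 + 1 = 358/161 ≈ 2.224 bits/symbol.

2.224 bits/symbol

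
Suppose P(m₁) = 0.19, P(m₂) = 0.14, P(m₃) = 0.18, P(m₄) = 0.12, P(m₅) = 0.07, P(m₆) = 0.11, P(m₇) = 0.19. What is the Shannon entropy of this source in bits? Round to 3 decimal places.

2.739 bits

H = −Σ pᵢ log₂ pᵢ.
−0.19·log₂(0.19) = 0.4552
−0.14·log₂(0.14) = 0.3971
−0.18·log₂(0.18) = 0.4453
−0.12·log₂(0.12) = 0.3671
−0.07·log₂(0.07) = 0.2686
−0.11·log₂(0.11) = 0.3503
−0.19·log₂(0.19) = 0.4552
Sum ≈ 2.7388 → 2.739 bits.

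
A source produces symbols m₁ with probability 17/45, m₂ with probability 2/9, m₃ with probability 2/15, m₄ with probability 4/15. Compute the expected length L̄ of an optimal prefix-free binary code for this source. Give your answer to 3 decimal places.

1.978 bits/symbol

Repeatedly combine the two least-probable nodes; the expected code length is the sum of the merged weights.
merge 2/15 + 2/9 → 16/45
merge 4/15 + 16/45 → 28/45
merge 17/45 + 28/45 → 1
L = 16/45 + 28/45 + 1 = 89/45 ≈ 1.978 bits/symbol.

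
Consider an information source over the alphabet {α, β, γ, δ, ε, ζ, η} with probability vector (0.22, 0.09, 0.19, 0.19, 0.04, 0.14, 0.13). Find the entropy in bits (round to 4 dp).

2.6692 bits

H = −Σ pᵢ log₂ pᵢ.
−0.22·log₂(0.22) = 0.4806
−0.09·log₂(0.09) = 0.3127
−0.19·log₂(0.19) = 0.4552
−0.19·log₂(0.19) = 0.4552
−0.04·log₂(0.04) = 0.1858
−0.14·log₂(0.14) = 0.3971
−0.13·log₂(0.13) = 0.3826
Sum ≈ 2.6692 → 2.6692 bits.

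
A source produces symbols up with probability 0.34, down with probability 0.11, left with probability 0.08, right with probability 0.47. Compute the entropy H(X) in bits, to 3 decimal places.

1.683 bits

H = −Σ pᵢ log₂ pᵢ.
−0.34·log₂(0.34) = 0.5292
−0.11·log₂(0.11) = 0.3503
−0.08·log₂(0.08) = 0.2915
−0.47·log₂(0.47) = 0.5120
Sum ≈ 1.6829 → 1.683 bits.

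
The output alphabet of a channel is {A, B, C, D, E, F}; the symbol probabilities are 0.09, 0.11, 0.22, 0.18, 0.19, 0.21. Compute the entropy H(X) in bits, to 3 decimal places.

2.517 bits

H = −Σ pᵢ log₂ pᵢ.
−0.09·log₂(0.09) = 0.3127
−0.11·log₂(0.11) = 0.3503
−0.22·log₂(0.22) = 0.4806
−0.18·log₂(0.18) = 0.4453
−0.19·log₂(0.19) = 0.4552
−0.21·log₂(0.21) = 0.4728
Sum ≈ 2.5169 → 2.517 bits.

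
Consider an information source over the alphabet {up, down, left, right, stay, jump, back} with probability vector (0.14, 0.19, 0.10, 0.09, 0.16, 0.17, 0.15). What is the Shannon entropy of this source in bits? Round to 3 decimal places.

H = −Σ pᵢ log₂ pᵢ.
−0.14·log₂(0.14) = 0.3971
−0.19·log₂(0.19) = 0.4552
−0.10·log₂(0.10) = 0.3322
−0.09·log₂(0.09) = 0.3127
−0.16·log₂(0.16) = 0.4230
−0.17·log₂(0.17) = 0.4346
−0.15·log₂(0.15) = 0.4105
Sum ≈ 2.7653 → 2.765 bits.

2.765 bits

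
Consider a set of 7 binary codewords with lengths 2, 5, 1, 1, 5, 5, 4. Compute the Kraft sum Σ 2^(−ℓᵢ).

With common denominator 2^5 = 32: Σ 2^(−ℓᵢ) = 8/32 + 1/32 + 16/32 + 16/32 + 1/32 + 1/32 + 2/32 = 45/32 = 1.40625.

1.40625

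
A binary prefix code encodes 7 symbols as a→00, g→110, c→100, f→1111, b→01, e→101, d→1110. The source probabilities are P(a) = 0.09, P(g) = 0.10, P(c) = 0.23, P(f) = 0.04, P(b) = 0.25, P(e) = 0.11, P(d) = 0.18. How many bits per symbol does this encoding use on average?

2.88 bits/symbol

L̄ = Σ pᵢ·ℓᵢ = 0.09·2 + 0.10·3 + 0.23·3 + 0.04·4 + 0.25·2 + 0.11·3 + 0.18·4 = 2.88 bits/symbol.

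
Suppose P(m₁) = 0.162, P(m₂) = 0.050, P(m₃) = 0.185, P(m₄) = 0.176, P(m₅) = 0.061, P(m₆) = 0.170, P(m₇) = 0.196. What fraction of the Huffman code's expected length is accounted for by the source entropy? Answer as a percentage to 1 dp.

Entropy H = −Σ p log₂ p ≈ 2.6745 bits.
Huffman merges: 1/20+61/1000→111/1000; 111/1000+81/500→273/1000; 17/100+22/125→173/500; 37/200+49/250→381/1000; 273/1000+173/500→619/1000; 381/1000+619/1000→1. L = 273/100 ≈ 2.7300.
Efficiency = H/L = 2.6745/2.7300 = 98.0%.

98.0%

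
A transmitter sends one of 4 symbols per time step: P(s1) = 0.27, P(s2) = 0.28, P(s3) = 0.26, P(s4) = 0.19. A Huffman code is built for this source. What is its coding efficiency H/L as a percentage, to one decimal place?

99.2%

Entropy H = −Σ p log₂ p ≈ 1.9848 bits.
Huffman merges: 19/100+13/50→9/20; 27/100+7/25→11/20; 9/20+11/20→1. L = 2 ≈ 2.0000.
Efficiency = H/L = 1.9848/2.0000 = 99.2%.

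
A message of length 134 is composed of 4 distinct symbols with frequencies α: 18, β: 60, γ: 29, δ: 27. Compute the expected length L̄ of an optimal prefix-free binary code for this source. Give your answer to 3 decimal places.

1.888 bits/symbol

Probabilities are the counts divided by 134.
Repeatedly combine the two least-probable nodes; the expected code length is the sum of the merged weights.
merge 9/67 + 27/134 → 45/134
merge 29/134 + 45/134 → 37/67
merge 30/67 + 37/67 → 1
L = 45/134 + 37/67 + 1 = 253/134 ≈ 1.888 bits/symbol.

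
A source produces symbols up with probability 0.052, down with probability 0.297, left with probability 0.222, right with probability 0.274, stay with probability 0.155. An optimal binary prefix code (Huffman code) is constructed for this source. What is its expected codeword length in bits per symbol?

Repeatedly combine the two least-probable nodes; the expected code length is the sum of the merged weights.
merge 13/250 + 31/200 → 207/1000
merge 207/1000 + 111/500 → 429/1000
merge 137/500 + 297/1000 → 571/1000
merge 429/1000 + 571/1000 → 1
L = 207/1000 + 429/1000 + 571/1000 + 1 = 2207/1000 = 2.207 bits/symbol.

2.207 bits/symbol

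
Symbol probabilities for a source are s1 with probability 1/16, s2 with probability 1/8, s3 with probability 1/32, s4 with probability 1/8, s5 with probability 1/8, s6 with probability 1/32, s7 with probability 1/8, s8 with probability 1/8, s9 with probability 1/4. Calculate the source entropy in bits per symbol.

2.9375 bits

Each probability is a power of 1/2, so log₂(1/p) is an integer.
H = Σ p·log₂(1/p) = 1/16·4 + 1/8·3 + 1/32·5 + 1/8·3 + 1/8·3 + 1/32·5 + 1/8·3 + 1/8·3 + 1/4·2 = 2.9375 bits.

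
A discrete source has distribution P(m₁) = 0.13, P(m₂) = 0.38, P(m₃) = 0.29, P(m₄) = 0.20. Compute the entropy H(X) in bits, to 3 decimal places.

H = −Σ pᵢ log₂ pᵢ.
−0.13·log₂(0.13) = 0.3826
−0.38·log₂(0.38) = 0.5305
−0.29·log₂(0.29) = 0.5179
−0.20·log₂(0.20) = 0.4644
Sum ≈ 1.8954 → 1.895 bits.

1.895 bits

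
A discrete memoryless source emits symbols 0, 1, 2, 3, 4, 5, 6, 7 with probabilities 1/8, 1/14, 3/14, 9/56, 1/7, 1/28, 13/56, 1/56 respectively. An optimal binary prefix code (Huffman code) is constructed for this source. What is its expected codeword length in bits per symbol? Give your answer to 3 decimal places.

Repeatedly combine the two least-probable nodes; the expected code length is the sum of the merged weights.
merge 1/56 + 1/28 → 3/56
merge 3/56 + 1/14 → 1/8
merge 1/8 + 1/8 → 1/4
merge 1/7 + 9/56 → 17/56
merge 3/14 + 13/56 → 25/56
merge 1/4 + 17/56 → 31/56
merge 25/56 + 31/56 → 1
L = 3/56 + 1/8 + 1/4 + 17/56 + 25/56 + 31/56 + 1 = 153/56 ≈ 2.732 bits/symbol.

2.732 bits/symbol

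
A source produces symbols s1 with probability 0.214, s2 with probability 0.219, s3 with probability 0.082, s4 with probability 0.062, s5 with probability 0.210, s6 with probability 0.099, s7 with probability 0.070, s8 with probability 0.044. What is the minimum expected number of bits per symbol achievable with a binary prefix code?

Repeatedly combine the two least-probable nodes; the expected code length is the sum of the merged weights.
merge 11/250 + 31/500 → 53/500
merge 7/100 + 41/500 → 19/125
merge 99/1000 + 53/500 → 41/200
merge 19/125 + 41/200 → 357/1000
merge 21/100 + 107/500 → 53/125
merge 219/1000 + 357/1000 → 72/125
merge 53/125 + 72/125 → 1
L = 53/500 + 19/125 + 41/200 + 357/1000 + 53/125 + 72/125 + 1 = 141/50 = 2.82 bits/symbol.

2.82 bits/symbol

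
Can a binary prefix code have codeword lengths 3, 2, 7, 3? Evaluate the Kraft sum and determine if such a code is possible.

0.5078125; yes

With common denominator 2^7 = 128: Σ 2^(−ℓᵢ) = 16/128 + 32/128 + 1/128 + 16/128 = 65/128 = 0.5078125.
Kraft's inequality requires Σ ≤ 1; here Σ = 0.5078125 ≤ 1, so such a prefix code exists.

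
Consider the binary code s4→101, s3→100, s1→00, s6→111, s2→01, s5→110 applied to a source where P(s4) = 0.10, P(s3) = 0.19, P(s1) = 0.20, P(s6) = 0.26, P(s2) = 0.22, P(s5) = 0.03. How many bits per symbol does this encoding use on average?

2.58 bits/symbol

L̄ = Σ pᵢ·ℓᵢ = 0.10·3 + 0.19·3 + 0.20·2 + 0.26·3 + 0.22·2 + 0.03·3 = 2.58 bits/symbol.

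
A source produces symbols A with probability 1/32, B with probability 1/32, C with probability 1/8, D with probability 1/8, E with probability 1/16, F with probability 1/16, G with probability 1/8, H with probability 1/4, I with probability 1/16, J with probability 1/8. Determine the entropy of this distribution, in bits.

3.0625 bits

Each probability is a power of 1/2, so log₂(1/p) is an integer.
H = Σ p·log₂(1/p) = 1/32·5 + 1/32·5 + 1/8·3 + 1/8·3 + 1/16·4 + 1/16·4 + 1/8·3 + 1/4·2 + 1/16·4 + 1/8·3 = 3.0625 bits.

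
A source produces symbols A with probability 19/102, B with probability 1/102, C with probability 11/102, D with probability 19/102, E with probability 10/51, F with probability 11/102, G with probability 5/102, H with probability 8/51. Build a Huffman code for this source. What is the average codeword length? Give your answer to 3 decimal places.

Repeatedly combine the two least-probable nodes; the expected code length is the sum of the merged weights.
merge 1/102 + 5/102 → 1/17
merge 1/17 + 11/102 → 1/6
merge 11/102 + 8/51 → 9/34
merge 1/6 + 19/102 → 6/17
merge 19/102 + 10/51 → 13/34
merge 9/34 + 6/17 → 21/34
merge 13/34 + 21/34 → 1
L = 1/17 + 1/6 + 9/34 + 6/17 + 13/34 + 21/34 + 1 = 145/51 ≈ 2.843 bits/symbol.

2.843 bits/symbol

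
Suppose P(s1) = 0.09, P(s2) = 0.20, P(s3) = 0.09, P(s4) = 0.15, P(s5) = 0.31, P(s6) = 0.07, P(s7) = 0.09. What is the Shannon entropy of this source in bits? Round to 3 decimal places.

2.605 bits

H = −Σ pᵢ log₂ pᵢ.
−0.09·log₂(0.09) = 0.3127
−0.20·log₂(0.20) = 0.4644
−0.09·log₂(0.09) = 0.3127
−0.15·log₂(0.15) = 0.4105
−0.31·log₂(0.31) = 0.5238
−0.07·log₂(0.07) = 0.2686
−0.09·log₂(0.09) = 0.3127
Sum ≈ 2.6052 → 2.605 bits.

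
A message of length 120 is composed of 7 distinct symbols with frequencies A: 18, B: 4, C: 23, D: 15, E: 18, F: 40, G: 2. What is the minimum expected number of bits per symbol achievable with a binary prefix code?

2.525 bits/symbol

Probabilities are the counts divided by 120.
Repeatedly combine the two least-probable nodes; the expected code length is the sum of the merged weights.
merge 1/60 + 1/30 → 1/20
merge 1/20 + 1/8 → 7/40
merge 3/20 + 3/20 → 3/10
merge 7/40 + 23/120 → 11/30
merge 3/10 + 1/3 → 19/30
merge 11/30 + 19/30 → 1
L = 1/20 + 7/40 + 3/10 + 11/30 + 19/30 + 1 = 101/40 = 2.525 bits/symbol.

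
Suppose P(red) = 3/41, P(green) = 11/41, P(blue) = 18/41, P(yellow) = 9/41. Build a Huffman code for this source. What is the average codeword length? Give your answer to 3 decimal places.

1.854 bits/symbol

Repeatedly combine the two least-probable nodes; the expected code length is the sum of the merged weights.
merge 3/41 + 9/41 → 12/41
merge 11/41 + 12/41 → 23/41
merge 18/41 + 23/41 → 1
L = 12/41 + 23/41 + 1 = 76/41 ≈ 1.854 bits/symbol.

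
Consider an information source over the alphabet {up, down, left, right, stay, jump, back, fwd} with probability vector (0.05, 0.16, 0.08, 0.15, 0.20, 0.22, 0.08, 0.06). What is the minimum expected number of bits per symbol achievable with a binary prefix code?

Repeatedly combine the two least-probable nodes; the expected code length is the sum of the merged weights.
merge 1/20 + 3/50 → 11/100
merge 2/25 + 2/25 → 4/25
merge 11/100 + 3/20 → 13/50
merge 4/25 + 4/25 → 8/25
merge 1/5 + 11/50 → 21/50
merge 13/50 + 8/25 → 29/50
merge 21/50 + 29/50 → 1
L = 11/100 + 4/25 + 13/50 + 8/25 + 21/50 + 29/50 + 1 = 57/20 = 2.85 bits/symbol.

2.85 bits/symbol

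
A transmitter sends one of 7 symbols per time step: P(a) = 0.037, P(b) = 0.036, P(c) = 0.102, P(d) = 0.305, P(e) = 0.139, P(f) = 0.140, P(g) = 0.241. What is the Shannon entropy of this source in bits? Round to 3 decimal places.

2.495 bits

H = −Σ pᵢ log₂ pᵢ.
−0.037·log₂(0.037) = 0.1760
−0.036·log₂(0.036) = 0.1727
−0.102·log₂(0.102) = 0.3359
−0.305·log₂(0.305) = 0.5225
−0.139·log₂(0.139) = 0.3957
−0.140·log₂(0.140) = 0.3971
−0.241·log₂(0.241) = 0.4947
Sum ≈ 2.4946 → 2.495 bits.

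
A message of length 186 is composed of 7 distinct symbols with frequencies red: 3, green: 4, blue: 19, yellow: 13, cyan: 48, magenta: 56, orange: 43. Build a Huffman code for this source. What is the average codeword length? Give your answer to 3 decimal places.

Probabilities are the counts divided by 186.
Repeatedly combine the two least-probable nodes; the expected code length is the sum of the merged weights.
merge 1/62 + 2/93 → 7/186
merge 7/186 + 13/186 → 10/93
merge 19/186 + 10/93 → 13/62
merge 13/62 + 43/186 → 41/93
merge 8/31 + 28/93 → 52/93
merge 41/93 + 52/93 → 1
L = 7/186 + 10/93 + 13/62 + 41/93 + 52/93 + 1 = 73/31 ≈ 2.355 bits/symbol.

2.355 bits/symbol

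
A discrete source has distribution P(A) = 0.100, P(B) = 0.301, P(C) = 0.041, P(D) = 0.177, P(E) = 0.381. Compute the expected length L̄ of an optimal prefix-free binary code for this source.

Repeatedly combine the two least-probable nodes; the expected code length is the sum of the merged weights.
merge 41/1000 + 1/10 → 141/1000
merge 141/1000 + 177/1000 → 159/500
merge 301/1000 + 159/500 → 619/1000
merge 381/1000 + 619/1000 → 1
L = 141/1000 + 159/500 + 619/1000 + 1 = 1039/500 = 2.078 bits/symbol.

2.078 bits/symbol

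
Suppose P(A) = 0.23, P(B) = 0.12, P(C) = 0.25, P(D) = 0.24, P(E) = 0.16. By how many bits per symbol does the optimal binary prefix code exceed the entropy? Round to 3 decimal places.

Entropy H = −Σ p log₂ p ≈ 2.2719 bits.
Huffman merges: 3/25+4/25→7/25; 23/100+6/25→47/100; 1/4+7/25→53/100; 47/100+53/100→1. L = 57/25 ≈ 2.2800.
L − H = 2.2800 − 2.2719 = 0.008 bits.

0.008 bits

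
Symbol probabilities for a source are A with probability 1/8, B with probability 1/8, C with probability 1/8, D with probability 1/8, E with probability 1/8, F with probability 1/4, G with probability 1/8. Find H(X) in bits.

Each probability is a power of 1/2, so log₂(1/p) is an integer.
H = Σ p·log₂(1/p) = 1/8·3 + 1/8·3 + 1/8·3 + 1/8·3 + 1/8·3 + 1/4·2 + 1/8·3 = 2.75 bits.

2.75 bits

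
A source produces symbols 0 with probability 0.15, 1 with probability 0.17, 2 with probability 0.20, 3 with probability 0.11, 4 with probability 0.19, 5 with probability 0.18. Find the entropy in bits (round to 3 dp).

H = −Σ pᵢ log₂ pᵢ.
−0.15·log₂(0.15) = 0.4105
−0.17·log₂(0.17) = 0.4346
−0.20·log₂(0.20) = 0.4644
−0.11·log₂(0.11) = 0.3503
−0.19·log₂(0.19) = 0.4552
−0.18·log₂(0.18) = 0.4453
Sum ≈ 2.5603 → 2.560 bits.

2.560 bits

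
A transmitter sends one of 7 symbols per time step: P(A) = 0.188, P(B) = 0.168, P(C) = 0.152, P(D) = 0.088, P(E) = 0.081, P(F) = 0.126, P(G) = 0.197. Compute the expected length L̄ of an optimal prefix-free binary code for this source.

Repeatedly combine the two least-probable nodes; the expected code length is the sum of the merged weights.
merge 81/1000 + 11/125 → 169/1000
merge 63/500 + 19/125 → 139/500
merge 21/125 + 169/1000 → 337/1000
merge 47/250 + 197/1000 → 77/200
merge 139/500 + 337/1000 → 123/200
merge 77/200 + 123/200 → 1
L = 169/1000 + 139/500 + 337/1000 + 77/200 + 123/200 + 1 = 348/125 = 2.784 bits/symbol.

2.784 bits/symbol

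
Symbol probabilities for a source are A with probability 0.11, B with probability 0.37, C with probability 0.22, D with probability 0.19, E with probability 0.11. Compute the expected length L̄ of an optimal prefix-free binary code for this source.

2.22 bits/symbol

Repeatedly combine the two least-probable nodes; the expected code length is the sum of the merged weights.
merge 11/100 + 11/100 → 11/50
merge 19/100 + 11/50 → 41/100
merge 11/50 + 37/100 → 59/100
merge 41/100 + 59/100 → 1
L = 11/50 + 41/100 + 59/100 + 1 = 111/50 = 2.22 bits/symbol.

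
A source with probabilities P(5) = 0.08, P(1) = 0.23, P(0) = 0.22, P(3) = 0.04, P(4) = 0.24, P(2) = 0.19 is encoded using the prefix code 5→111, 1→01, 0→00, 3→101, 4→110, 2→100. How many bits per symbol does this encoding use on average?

2.55 bits/symbol

L̄ = Σ pᵢ·ℓᵢ = 0.08·3 + 0.23·2 + 0.22·2 + 0.04·3 + 0.24·3 + 0.19·3 = 2.55 bits/symbol.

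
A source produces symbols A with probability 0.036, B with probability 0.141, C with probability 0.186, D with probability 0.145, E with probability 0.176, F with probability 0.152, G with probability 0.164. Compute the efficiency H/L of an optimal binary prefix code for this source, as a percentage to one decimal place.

Entropy H = −Σ p log₂ p ≈ 2.7084 bits.
Huffman merges: 9/250+141/1000→177/1000; 29/200+19/125→297/1000; 41/250+22/125→17/50; 177/1000+93/500→363/1000; 297/1000+17/50→637/1000; 363/1000+637/1000→1. L = 1407/500 ≈ 2.8140.
Efficiency = H/L = 2.7084/2.8140 = 96.2%.

96.2%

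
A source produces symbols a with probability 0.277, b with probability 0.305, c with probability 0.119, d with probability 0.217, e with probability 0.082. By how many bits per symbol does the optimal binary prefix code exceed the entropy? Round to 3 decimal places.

Entropy H = −Σ p log₂ p ≈ 2.1752 bits.
Huffman merges: 41/500+119/1000→201/1000; 201/1000+217/1000→209/500; 277/1000+61/200→291/500; 209/500+291/500→1. L = 2201/1000 ≈ 2.2010.
L − H = 2.2010 − 2.1752 = 0.026 bits.

0.026 bits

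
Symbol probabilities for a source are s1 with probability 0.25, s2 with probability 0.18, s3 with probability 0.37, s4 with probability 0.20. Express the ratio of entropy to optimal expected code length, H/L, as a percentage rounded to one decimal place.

97.0%

Entropy H = −Σ p log₂ p ≈ 1.9404 bits.
Huffman merges: 9/50+1/5→19/50; 1/4+37/100→31/50; 19/50+31/50→1. L = 2 ≈ 2.0000.
Efficiency = H/L = 1.9404/2.0000 = 97.0%.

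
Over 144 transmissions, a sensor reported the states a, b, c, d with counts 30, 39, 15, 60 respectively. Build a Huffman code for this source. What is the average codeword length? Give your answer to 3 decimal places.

Probabilities are the counts divided by 144.
Repeatedly combine the two least-probable nodes; the expected code length is the sum of the merged weights.
merge 5/48 + 5/24 → 5/16
merge 13/48 + 5/16 → 7/12
merge 5/12 + 7/12 → 1
L = 5/16 + 7/12 + 1 = 91/48 ≈ 1.896 bits/symbol.

1.896 bits/symbol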